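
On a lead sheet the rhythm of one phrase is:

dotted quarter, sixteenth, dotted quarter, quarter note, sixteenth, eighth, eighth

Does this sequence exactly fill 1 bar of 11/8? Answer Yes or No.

Yes

One bar of 11/8 = 22 sixteenth notes.
Working in sixteenth notes: dotted quarter = 6; sixteenth = 1; dotted quarter = 6; quarter note = 4; sixteenth = 1; eighth = 2; eighth = 2.
Total: 6 + 1 + 6 + 4 + 1 + 2 + 2 = 22.
22 equals 22, so the answer is Yes.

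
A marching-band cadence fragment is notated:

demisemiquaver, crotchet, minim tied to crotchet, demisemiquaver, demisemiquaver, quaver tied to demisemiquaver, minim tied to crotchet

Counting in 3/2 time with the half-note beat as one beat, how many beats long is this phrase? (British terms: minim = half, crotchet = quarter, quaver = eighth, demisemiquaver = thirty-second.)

4

One half-note beat = 16 thirty-second notes.
Each duration in thirty-second notes: demisemiquaver = 1; crotchet = 8; minim tied to crotchet (minim + crotchet) = 24; demisemiquaver = 1; demisemiquaver = 1; quaver tied to demisemiquaver (quaver + demisemiquaver) = 5; minim tied to crotchet (minim + crotchet) = 24.
Altogether 1 + 8 + 24 + 1 + 1 + 5 + 24 = 64.
64 ÷ 16 = 4 beats.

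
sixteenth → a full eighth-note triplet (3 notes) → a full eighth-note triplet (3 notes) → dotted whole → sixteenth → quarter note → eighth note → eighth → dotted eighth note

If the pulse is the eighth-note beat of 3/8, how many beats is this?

One eighth-note beat = 2 sixteenth notes.
Express everything in sixteenth notes: sixteenth = 1; a full eighth-note triplet (3 notes) (three triplet eighths span one quarter) = 4; a full eighth-note triplet (3 notes) (three triplet eighths span one quarter) = 4; dotted whole = 24; sixteenth = 1; quarter note = 4; eighth note = 2; eighth = 2; dotted eighth note = 3.
Total: 1 + 4 + 4 + 24 + 1 + 4 + 2 + 2 + 3 = 45.
45 ÷ 2 = 22.5 beats.

22.5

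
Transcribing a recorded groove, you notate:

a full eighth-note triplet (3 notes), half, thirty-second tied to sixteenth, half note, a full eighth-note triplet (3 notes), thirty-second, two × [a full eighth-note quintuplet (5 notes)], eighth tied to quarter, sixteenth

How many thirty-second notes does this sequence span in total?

98

Each duration in thirty-second notes: a full eighth-note triplet (3 notes) (three triplet eighths span one quarter) = 8; half = 16; thirty-second tied to sixteenth (thirty-second + sixteenth) = 3; half note = 16; a full eighth-note triplet (3 notes) (three triplet eighths span one quarter) = 8; thirty-second = 1; a full eighth-note quintuplet (5 notes) (five quintuplet eighths span one half) = 16; a full eighth-note quintuplet (5 notes) (five quintuplet eighths span one half) = 16; eighth tied to quarter (eighth + quarter) = 12; sixteenth = 2.
Sum: 8 + 16 + 3 + 16 + 8 + 1 + 16 + 16 + 12 + 2 = 98 thirty-second notes.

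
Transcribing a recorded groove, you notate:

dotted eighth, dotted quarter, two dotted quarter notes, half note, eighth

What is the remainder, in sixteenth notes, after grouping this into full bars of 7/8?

3

One bar of 7/8 = 14 sixteenth notes.
In sixteenth notes: dotted eighth = 3; dotted quarter = 6; dotted quarter note = 6; dotted quarter note = 6; half note = 8; eighth = 2.
Total: 3 + 6 + 6 + 6 + 8 + 2 = 31.
31 ÷ 14 = 2 complete bars with 3 sixteenth notes remaining.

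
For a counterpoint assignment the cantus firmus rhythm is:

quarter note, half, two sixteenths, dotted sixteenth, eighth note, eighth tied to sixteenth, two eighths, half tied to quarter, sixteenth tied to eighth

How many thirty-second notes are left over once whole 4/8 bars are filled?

15

One bar of 4/8 = 16 thirty-second notes.
Express everything in thirty-second notes: quarter note = 8; half = 16; sixteenth = 2; sixteenth = 2; dotted sixteenth = 3; eighth note = 4; eighth tied to sixteenth (eighth + sixteenth) = 6; eighth = 4; eighth = 4; half tied to quarter (half + quarter) = 24; sixteenth tied to eighth (sixteenth + eighth) = 6.
Sum: 8 + 16 + 2 + 2 + 3 + 4 + 6 + 4 + 4 + 24 + 6 = 79.
79 ÷ 16 = 4 complete bars with 15 thirty-second notes remaining.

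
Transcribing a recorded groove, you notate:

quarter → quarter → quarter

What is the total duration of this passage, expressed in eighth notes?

Convert each value to eighth notes: quarter = 2; quarter = 2; quarter = 2.
Adding: 2 + 2 + 2 = 6 eighth notes.

6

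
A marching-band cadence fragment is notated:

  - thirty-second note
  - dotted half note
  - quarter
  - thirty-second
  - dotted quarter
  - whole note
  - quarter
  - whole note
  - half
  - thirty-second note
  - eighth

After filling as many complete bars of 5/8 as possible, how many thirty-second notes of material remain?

One bar of 5/8 = 20 thirty-second notes.
Each duration in thirty-second notes: thirty-second note = 1; dotted half note = 24; quarter = 8; thirty-second = 1; dotted quarter = 12; whole note = 32; quarter = 8; whole note = 32; half = 16; thirty-second note = 1; eighth = 4.
Adding: 1 + 24 + 8 + 1 + 12 + 32 + 8 + 32 + 16 + 1 + 4 = 139.
139 ÷ 20 = 6 complete bars with 19 thirty-second notes remaining.

19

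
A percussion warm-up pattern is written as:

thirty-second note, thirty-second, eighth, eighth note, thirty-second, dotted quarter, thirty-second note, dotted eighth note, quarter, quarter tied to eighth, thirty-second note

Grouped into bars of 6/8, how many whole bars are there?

2

One bar of 6/8 = 24 thirty-second notes.
Express everything in thirty-second notes: thirty-second note = 1; thirty-second = 1; eighth = 4; eighth note = 4; thirty-second = 1; dotted quarter = 12; thirty-second note = 1; dotted eighth note = 6; quarter = 8; quarter tied to eighth (quarter + eighth) = 12; thirty-second note = 1.
Sum: 1 + 1 + 4 + 4 + 1 + 12 + 1 + 6 + 8 + 12 + 1 = 51.
51 ÷ 24 = 2 complete bars with 3 left over.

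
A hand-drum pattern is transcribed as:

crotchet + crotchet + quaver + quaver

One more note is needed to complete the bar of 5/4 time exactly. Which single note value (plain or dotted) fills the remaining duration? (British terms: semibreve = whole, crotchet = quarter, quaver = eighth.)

half note

The bar of 5/4 = 10 eighth notes.
Working in eighth notes: crotchet = 2; crotchet = 2; quaver = 1; quaver = 1.
Altogether 2 + 2 + 1 + 1 = 6.
Remaining: 10 − 6 = 4 eighth notes, which is a half note.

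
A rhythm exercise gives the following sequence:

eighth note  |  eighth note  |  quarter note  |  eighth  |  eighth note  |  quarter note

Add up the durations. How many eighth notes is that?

In eighth notes: eighth note = 1; eighth note = 1; quarter note = 2; eighth = 1; eighth note = 1; quarter note = 2.
Adding: 1 + 1 + 2 + 1 + 1 + 2 = 8 eighth notes.

8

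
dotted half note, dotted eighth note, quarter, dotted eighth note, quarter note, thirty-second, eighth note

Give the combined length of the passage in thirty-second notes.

57

In thirty-second notes: dotted half note = 24; dotted eighth note = 6; quarter = 8; dotted eighth note = 6; quarter note = 8; thirty-second = 1; eighth note = 4.
Altogether 24 + 6 + 8 + 6 + 8 + 1 + 4 = 57 thirty-second notes.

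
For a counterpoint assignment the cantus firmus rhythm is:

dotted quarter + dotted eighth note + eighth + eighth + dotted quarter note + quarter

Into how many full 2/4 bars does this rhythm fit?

One bar of 2/4 = 8 sixteenth notes.
Express everything in sixteenth notes: dotted quarter = 6; dotted eighth note = 3; eighth = 2; eighth = 2; dotted quarter note = 6; quarter = 4.
Sum: 6 + 3 + 2 + 2 + 6 + 4 = 23.
23 ÷ 8 = 2 complete bars with 7 left over.

2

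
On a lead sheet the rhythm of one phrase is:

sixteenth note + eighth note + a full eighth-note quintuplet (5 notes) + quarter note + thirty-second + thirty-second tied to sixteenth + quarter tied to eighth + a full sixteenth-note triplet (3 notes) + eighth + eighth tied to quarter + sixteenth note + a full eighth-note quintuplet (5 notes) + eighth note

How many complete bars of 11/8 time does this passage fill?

2

One bar of 11/8 = 44 thirty-second notes.
In thirty-second notes: sixteenth note = 2; eighth note = 4; a full eighth-note quintuplet (5 notes) (five quintuplet eighths span one half) = 16; quarter note = 8; thirty-second = 1; thirty-second tied to sixteenth (thirty-second + sixteenth) = 3; quarter tied to eighth (quarter + eighth) = 12; a full sixteenth-note triplet (3 notes) (three triplet sixteenths span one eighth) = 4; eighth = 4; eighth tied to quarter (eighth + quarter) = 12; sixteenth note = 2; a full eighth-note quintuplet (5 notes) (five quintuplet eighths span one half) = 16; eighth note = 4.
Sum: 2 + 4 + 16 + 8 + 1 + 3 + 12 + 4 + 4 + 12 + 2 + 16 + 4 = 88.
88 ÷ 44 = 2 complete bars with 0 left over.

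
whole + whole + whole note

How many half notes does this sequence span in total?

Convert each value to half notes: whole = 2; whole = 2; whole note = 2.
Total: 2 + 2 + 2 = 6 half notes.

6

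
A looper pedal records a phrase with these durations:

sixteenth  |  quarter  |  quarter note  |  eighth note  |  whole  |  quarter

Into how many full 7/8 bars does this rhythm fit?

2

One bar of 7/8 = 14 sixteenth notes.
Express everything in sixteenth notes: sixteenth = 1; quarter = 4; quarter note = 4; eighth note = 2; whole = 16; quarter = 4.
Adding: 1 + 4 + 4 + 2 + 16 + 4 = 31.
31 ÷ 14 = 2 complete bars with 3 left over.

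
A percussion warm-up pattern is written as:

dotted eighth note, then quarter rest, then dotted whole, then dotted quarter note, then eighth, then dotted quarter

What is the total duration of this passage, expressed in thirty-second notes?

Each duration in thirty-second notes: dotted eighth note = 6; quarter rest = 8; dotted whole = 48; dotted quarter note = 12; eighth = 4; dotted quarter = 12.
Altogether 6 + 8 + 48 + 12 + 4 + 12 = 90 thirty-second notes.

90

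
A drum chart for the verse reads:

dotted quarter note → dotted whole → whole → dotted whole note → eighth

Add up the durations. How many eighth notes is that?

36

Express everything in eighth notes: dotted quarter note = 3; dotted whole = 12; whole = 8; dotted whole note = 12; eighth = 1.
Sum: 3 + 12 + 8 + 12 + 1 = 36 eighth notes.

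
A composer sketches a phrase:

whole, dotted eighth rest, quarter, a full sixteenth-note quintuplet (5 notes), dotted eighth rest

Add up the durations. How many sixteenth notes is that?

30

Working in sixteenth notes: whole = 16; dotted eighth rest = 3; quarter = 4; a full sixteenth-note quintuplet (5 notes) (five quintuplet sixteenths span one quarter) = 4; dotted eighth rest = 3.
Altogether 16 + 3 + 4 + 4 + 3 = 30 sixteenth notes.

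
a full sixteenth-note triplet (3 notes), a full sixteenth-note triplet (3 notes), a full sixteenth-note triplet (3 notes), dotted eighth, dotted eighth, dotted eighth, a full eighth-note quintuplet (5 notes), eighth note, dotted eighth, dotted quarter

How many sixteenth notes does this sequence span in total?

34

Each duration in sixteenth notes: a full sixteenth-note triplet (3 notes) (three triplet sixteenths span one eighth) = 2; a full sixteenth-note triplet (3 notes) (three triplet sixteenths span one eighth) = 2; a full sixteenth-note triplet (3 notes) (three triplet sixteenths span one eighth) = 2; dotted eighth = 3; dotted eighth = 3; dotted eighth = 3; a full eighth-note quintuplet (5 notes) (five quintuplet eighths span one half) = 8; eighth note = 2; dotted eighth = 3; dotted quarter = 6.
Total: 2 + 2 + 2 + 3 + 3 + 3 + 8 + 2 + 3 + 6 = 34 sixteenth notes.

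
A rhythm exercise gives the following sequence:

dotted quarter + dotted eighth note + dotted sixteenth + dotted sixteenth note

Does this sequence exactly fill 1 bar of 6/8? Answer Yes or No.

One bar of 6/8 = 24 thirty-second notes.
In thirty-second notes: dotted quarter = 12; dotted eighth note = 6; dotted sixteenth = 3; dotted sixteenth note = 3.
Total: 12 + 6 + 3 + 3 = 24.
24 equals 24, so the answer is Yes.

Yes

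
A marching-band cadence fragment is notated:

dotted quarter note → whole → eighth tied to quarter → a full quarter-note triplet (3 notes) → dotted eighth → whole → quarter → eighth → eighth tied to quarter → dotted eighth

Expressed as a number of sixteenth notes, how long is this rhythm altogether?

Working in sixteenth notes: dotted quarter note = 6; whole = 16; eighth tied to quarter (eighth + quarter) = 6; a full quarter-note triplet (3 notes) (three triplet quarters span one half) = 8; dotted eighth = 3; whole = 16; quarter = 4; eighth = 2; eighth tied to quarter (eighth + quarter) = 6; dotted eighth = 3.
Adding: 6 + 16 + 6 + 8 + 3 + 16 + 4 + 2 + 6 + 3 = 70 sixteenth notes.

70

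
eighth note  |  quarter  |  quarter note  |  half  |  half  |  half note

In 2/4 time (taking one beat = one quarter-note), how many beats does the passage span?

One quarter-note beat = 2 eighth notes.
Express everything in eighth notes: eighth note = 1; quarter = 2; quarter note = 2; half = 4; half = 4; half note = 4.
Altogether 1 + 2 + 2 + 4 + 4 + 4 = 17.
17 ÷ 2 = 8.5 beats.

8.5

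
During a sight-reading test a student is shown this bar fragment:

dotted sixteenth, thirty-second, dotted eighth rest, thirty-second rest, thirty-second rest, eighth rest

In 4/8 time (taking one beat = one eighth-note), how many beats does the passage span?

One eighth-note beat = 4 thirty-second notes.
Working in thirty-second notes: dotted sixteenth = 3; thirty-second = 1; dotted eighth rest = 6; thirty-second rest = 1; thirty-second rest = 1; eighth rest = 4.
Adding: 3 + 1 + 6 + 1 + 1 + 4 = 16.
16 ÷ 4 = 4 beats.

4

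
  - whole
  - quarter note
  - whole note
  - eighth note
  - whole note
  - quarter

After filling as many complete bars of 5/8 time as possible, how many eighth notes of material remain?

One bar of 5/8 = 5 eighth notes.
Each duration in eighth notes: whole = 8; quarter note = 2; whole note = 8; eighth note = 1; whole note = 8; quarter = 2.
Total: 8 + 2 + 8 + 1 + 8 + 2 = 29.
29 ÷ 5 = 5 complete bars with 4 eighth notes remaining.

4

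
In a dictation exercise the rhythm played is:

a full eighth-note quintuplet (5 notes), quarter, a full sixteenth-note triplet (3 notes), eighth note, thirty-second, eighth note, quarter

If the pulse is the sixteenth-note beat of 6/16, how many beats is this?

One sixteenth-note beat = 2 thirty-second notes.
In thirty-second notes: a full eighth-note quintuplet (5 notes) (five quintuplet eighths span one half) = 16; quarter = 8; a full sixteenth-note triplet (3 notes) (three triplet sixteenths span one eighth) = 4; eighth note = 4; thirty-second = 1; eighth note = 4; quarter = 8.
Total: 16 + 8 + 4 + 4 + 1 + 4 + 8 = 45.
45 ÷ 2 = 22.5 beats.

22.5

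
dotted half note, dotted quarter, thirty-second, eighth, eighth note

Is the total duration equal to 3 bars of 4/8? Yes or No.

One bar of 4/8 = 16 thirty-second notes, so 3 bars = 48.
Each duration in thirty-second notes: dotted half note = 24; dotted quarter = 12; thirty-second = 1; eighth = 4; eighth note = 4.
Total: 24 + 12 + 1 + 4 + 4 = 45.
45 falls short of 48, so the answer is No.

No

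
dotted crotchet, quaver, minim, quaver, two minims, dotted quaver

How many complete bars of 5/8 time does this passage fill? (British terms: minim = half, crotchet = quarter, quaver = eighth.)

One bar of 5/8 = 10 sixteenth notes.
Each duration in sixteenth notes: dotted crotchet = 6; quaver = 2; minim = 8; quaver = 2; minim = 8; minim = 8; dotted quaver = 3.
Adding: 6 + 2 + 8 + 2 + 8 + 8 + 3 = 37.
37 ÷ 10 = 3 complete bars with 7 left over.

3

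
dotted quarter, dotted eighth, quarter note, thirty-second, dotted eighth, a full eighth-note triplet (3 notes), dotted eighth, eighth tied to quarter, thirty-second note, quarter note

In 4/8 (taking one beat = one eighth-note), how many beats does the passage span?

One eighth-note beat = 4 thirty-second notes.
In thirty-second notes: dotted quarter = 12; dotted eighth = 6; quarter note = 8; thirty-second = 1; dotted eighth = 6; a full eighth-note triplet (3 notes) (three triplet eighths span one quarter) = 8; dotted eighth = 6; eighth tied to quarter (eighth + quarter) = 12; thirty-second note = 1; quarter note = 8.
Total: 12 + 6 + 8 + 1 + 6 + 8 + 6 + 12 + 1 + 8 = 68.
68 ÷ 4 = 17 beats.

17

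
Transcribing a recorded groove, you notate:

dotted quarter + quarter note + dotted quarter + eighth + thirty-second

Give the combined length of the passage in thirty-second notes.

37

In thirty-second notes: dotted quarter = 12; quarter note = 8; dotted quarter = 12; eighth = 4; thirty-second = 1.
Adding: 12 + 8 + 12 + 4 + 1 = 37 thirty-second notes.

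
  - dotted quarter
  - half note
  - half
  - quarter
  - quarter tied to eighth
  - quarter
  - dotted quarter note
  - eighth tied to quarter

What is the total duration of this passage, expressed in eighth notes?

Convert each value to eighth notes: dotted quarter = 3; half note = 4; half = 4; quarter = 2; quarter tied to eighth (quarter + eighth) = 3; quarter = 2; dotted quarter note = 3; eighth tied to quarter (eighth + quarter) = 3.
Adding: 3 + 4 + 4 + 2 + 3 + 2 + 3 + 3 = 24 eighth notes.

24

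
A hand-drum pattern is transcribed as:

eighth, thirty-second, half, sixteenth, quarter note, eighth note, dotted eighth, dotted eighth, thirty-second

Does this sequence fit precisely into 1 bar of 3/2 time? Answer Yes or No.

Yes

One bar of 3/2 = 48 thirty-second notes.
Working in thirty-second notes: eighth = 4; thirty-second = 1; half = 16; sixteenth = 2; quarter note = 8; eighth note = 4; dotted eighth = 6; dotted eighth = 6; thirty-second = 1.
Sum: 4 + 1 + 16 + 2 + 8 + 4 + 6 + 6 + 1 = 48.
48 equals 48, so the answer is Yes.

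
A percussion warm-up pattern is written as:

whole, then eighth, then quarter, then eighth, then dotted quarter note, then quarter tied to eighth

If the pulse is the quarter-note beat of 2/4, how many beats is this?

9

One quarter-note beat = 2 eighth notes.
Each duration in eighth notes: whole = 8; eighth = 1; quarter = 2; eighth = 1; dotted quarter note = 3; quarter tied to eighth (quarter + eighth) = 3.
Adding: 8 + 1 + 2 + 1 + 3 + 3 = 18.
18 ÷ 2 = 9 beats.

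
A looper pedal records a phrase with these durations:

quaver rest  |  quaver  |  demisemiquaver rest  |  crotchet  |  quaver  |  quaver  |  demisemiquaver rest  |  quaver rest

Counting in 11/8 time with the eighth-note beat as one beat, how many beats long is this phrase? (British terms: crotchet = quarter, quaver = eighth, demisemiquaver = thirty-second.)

7.5

One eighth-note beat = 4 thirty-second notes.
Each duration in thirty-second notes: quaver rest = 4; quaver = 4; demisemiquaver rest = 1; crotchet = 8; quaver = 4; quaver = 4; demisemiquaver rest = 1; quaver rest = 4.
Total: 4 + 4 + 1 + 8 + 4 + 4 + 1 + 4 = 30.
30 ÷ 4 = 7.5 beats.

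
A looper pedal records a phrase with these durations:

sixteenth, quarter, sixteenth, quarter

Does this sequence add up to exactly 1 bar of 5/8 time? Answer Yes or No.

One bar of 5/8 = 10 sixteenth notes.
In sixteenth notes: sixteenth = 1; quarter = 4; sixteenth = 1; quarter = 4.
Sum: 1 + 4 + 1 + 4 = 10.
10 equals 10, so the answer is Yes.

Yes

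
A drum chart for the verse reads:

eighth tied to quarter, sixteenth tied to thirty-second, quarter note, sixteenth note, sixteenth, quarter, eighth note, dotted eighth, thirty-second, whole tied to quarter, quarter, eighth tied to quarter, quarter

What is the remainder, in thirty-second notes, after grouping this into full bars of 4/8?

2

One bar of 4/8 = 16 thirty-second notes.
Express everything in thirty-second notes: eighth tied to quarter (eighth + quarter) = 12; sixteenth tied to thirty-second (sixteenth + thirty-second) = 3; quarter note = 8; sixteenth note = 2; sixteenth = 2; quarter = 8; eighth note = 4; dotted eighth = 6; thirty-second = 1; whole tied to quarter (whole + quarter) = 40; quarter = 8; eighth tied to quarter (eighth + quarter) = 12; quarter = 8.
Adding: 12 + 3 + 8 + 2 + 2 + 8 + 4 + 6 + 1 + 40 + 8 + 12 + 8 = 114.
114 ÷ 16 = 7 complete bars with 2 thirty-second notes remaining.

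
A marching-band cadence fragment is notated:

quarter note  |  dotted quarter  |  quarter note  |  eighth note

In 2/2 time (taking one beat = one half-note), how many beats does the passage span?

One half-note beat = 4 eighth notes.
Express everything in eighth notes: quarter note = 2; dotted quarter = 3; quarter note = 2; eighth note = 1.
Altogether 2 + 3 + 2 + 1 = 8.
8 ÷ 4 = 2 beats.

2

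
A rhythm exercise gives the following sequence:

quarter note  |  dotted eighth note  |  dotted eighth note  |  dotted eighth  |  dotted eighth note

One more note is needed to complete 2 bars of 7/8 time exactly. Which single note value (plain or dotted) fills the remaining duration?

2 bars of 7/8 = 28 sixteenth notes.
In sixteenth notes: quarter note = 4; dotted eighth note = 3; dotted eighth note = 3; dotted eighth = 3; dotted eighth note = 3.
Altogether 4 + 3 + 3 + 3 + 3 = 16.
Remaining: 28 − 16 = 12 sixteenth notes, which is a dotted half note.

dotted half note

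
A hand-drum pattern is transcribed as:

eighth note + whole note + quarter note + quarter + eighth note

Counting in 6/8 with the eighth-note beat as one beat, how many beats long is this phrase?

One eighth-note beat = 2 sixteenth notes.
Express everything in sixteenth notes: eighth note = 2; whole note = 16; quarter note = 4; quarter = 4; eighth note = 2.
Adding: 2 + 16 + 4 + 4 + 2 = 28.
28 ÷ 2 = 14 beats.

14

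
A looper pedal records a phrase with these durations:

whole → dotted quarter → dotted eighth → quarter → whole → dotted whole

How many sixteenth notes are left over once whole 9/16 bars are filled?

One bar of 9/16 = 9 sixteenth notes.
Working in sixteenth notes: whole = 16; dotted quarter = 6; dotted eighth = 3; quarter = 4; whole = 16; dotted whole = 24.
Sum: 16 + 6 + 3 + 4 + 16 + 24 = 69.
69 ÷ 9 = 7 complete bars with 6 sixteenth notes remaining.

6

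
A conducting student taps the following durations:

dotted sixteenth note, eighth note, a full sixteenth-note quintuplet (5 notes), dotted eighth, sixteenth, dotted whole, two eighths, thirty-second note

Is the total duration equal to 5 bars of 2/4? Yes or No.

Yes

One bar of 2/4 = 16 thirty-second notes, so 5 bars = 80.
Each duration in thirty-second notes: dotted sixteenth note = 3; eighth note = 4; a full sixteenth-note quintuplet (5 notes) (five quintuplet sixteenths span one quarter) = 8; dotted eighth = 6; sixteenth = 2; dotted whole = 48; eighth = 4; eighth = 4; thirty-second note = 1.
Altogether 3 + 4 + 8 + 6 + 2 + 48 + 4 + 4 + 1 = 80.
80 equals 80, so the answer is Yes.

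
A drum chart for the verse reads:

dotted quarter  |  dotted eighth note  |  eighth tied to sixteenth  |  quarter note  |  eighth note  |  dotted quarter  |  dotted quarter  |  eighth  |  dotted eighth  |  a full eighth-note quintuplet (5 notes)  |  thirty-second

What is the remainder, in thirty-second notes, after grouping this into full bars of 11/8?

43

One bar of 11/8 = 44 thirty-second notes.
Convert each value to thirty-second notes: dotted quarter = 12; dotted eighth note = 6; eighth tied to sixteenth (eighth + sixteenth) = 6; quarter note = 8; eighth note = 4; dotted quarter = 12; dotted quarter = 12; eighth = 4; dotted eighth = 6; a full eighth-note quintuplet (5 notes) (five quintuplet eighths span one half) = 16; thirty-second = 1.
Total: 12 + 6 + 6 + 8 + 4 + 12 + 12 + 4 + 6 + 16 + 1 = 87.
87 ÷ 44 = 1 complete bar with 43 thirty-second notes remaining.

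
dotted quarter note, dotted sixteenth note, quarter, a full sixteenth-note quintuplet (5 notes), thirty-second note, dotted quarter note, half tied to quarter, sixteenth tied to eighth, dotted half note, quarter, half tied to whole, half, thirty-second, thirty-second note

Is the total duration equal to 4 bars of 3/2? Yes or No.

No

One bar of 3/2 = 48 thirty-second notes, so 4 bars = 192.
Convert each value to thirty-second notes: dotted quarter note = 12; dotted sixteenth note = 3; quarter = 8; a full sixteenth-note quintuplet (5 notes) (five quintuplet sixteenths span one quarter) = 8; thirty-second note = 1; dotted quarter note = 12; half tied to quarter (half + quarter) = 24; sixteenth tied to eighth (sixteenth + eighth) = 6; dotted half note = 24; quarter = 8; half tied to whole (half + whole) = 48; half = 16; thirty-second = 1; thirty-second note = 1.
Altogether 12 + 3 + 8 + 8 + 1 + 12 + 24 + 6 + 24 + 8 + 48 + 16 + 1 + 1 = 172.
172 falls short of 192, so the answer is No.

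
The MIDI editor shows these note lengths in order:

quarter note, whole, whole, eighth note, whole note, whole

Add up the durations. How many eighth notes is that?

Each duration in eighth notes: quarter note = 2; whole = 8; whole = 8; eighth note = 1; whole note = 8; whole = 8.
Adding: 2 + 8 + 8 + 1 + 8 + 8 = 35 eighth notes.

35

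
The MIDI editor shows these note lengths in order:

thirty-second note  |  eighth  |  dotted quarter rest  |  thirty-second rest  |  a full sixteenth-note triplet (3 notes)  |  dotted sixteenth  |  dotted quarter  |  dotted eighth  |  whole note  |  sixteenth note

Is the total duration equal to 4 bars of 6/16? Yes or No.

One bar of 6/16 = 12 thirty-second notes, so 4 bars = 48.
Working in thirty-second notes: thirty-second note = 1; eighth = 4; dotted quarter rest = 12; thirty-second rest = 1; a full sixteenth-note triplet (3 notes) (three triplet sixteenths span one eighth) = 4; dotted sixteenth = 3; dotted quarter = 12; dotted eighth = 6; whole note = 32; sixteenth note = 2.
Adding: 1 + 4 + 12 + 1 + 4 + 3 + 12 + 6 + 32 + 2 = 77.
77 exceeds 48, so the answer is No.

No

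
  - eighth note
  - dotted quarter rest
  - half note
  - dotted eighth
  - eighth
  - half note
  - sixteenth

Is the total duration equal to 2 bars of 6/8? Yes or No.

No

One bar of 6/8 = 12 sixteenth notes, so 2 bars = 24.
Working in sixteenth notes: eighth note = 2; dotted quarter rest = 6; half note = 8; dotted eighth = 3; eighth = 2; half note = 8; sixteenth = 1.
Altogether 2 + 6 + 8 + 3 + 2 + 8 + 1 = 30.
30 exceeds 24, so the answer is No.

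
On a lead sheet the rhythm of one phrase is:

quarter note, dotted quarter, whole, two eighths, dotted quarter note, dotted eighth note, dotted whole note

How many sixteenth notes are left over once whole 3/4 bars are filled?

One bar of 3/4 = 12 sixteenth notes.
Express everything in sixteenth notes: quarter note = 4; dotted quarter = 6; whole = 16; eighth = 2; eighth = 2; dotted quarter note = 6; dotted eighth note = 3; dotted whole note = 24.
Altogether 4 + 6 + 16 + 2 + 2 + 6 + 3 + 24 = 63.
63 ÷ 12 = 5 complete bars with 3 sixteenth notes remaining.

3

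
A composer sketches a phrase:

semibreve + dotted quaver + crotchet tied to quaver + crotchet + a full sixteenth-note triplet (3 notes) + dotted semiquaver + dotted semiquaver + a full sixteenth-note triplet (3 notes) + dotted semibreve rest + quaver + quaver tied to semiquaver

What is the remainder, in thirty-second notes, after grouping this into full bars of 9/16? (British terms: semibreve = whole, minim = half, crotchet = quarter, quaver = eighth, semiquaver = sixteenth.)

One bar of 9/16 = 18 thirty-second notes.
Convert each value to thirty-second notes: semibreve = 32; dotted quaver = 6; crotchet tied to quaver (crotchet + quaver) = 12; crotchet = 8; a full sixteenth-note triplet (3 notes) (three triplet sixteenths span one eighth) = 4; dotted semiquaver = 3; dotted semiquaver = 3; a full sixteenth-note triplet (3 notes) (three triplet sixteenths span one eighth) = 4; dotted semibreve rest = 48; quaver = 4; quaver tied to semiquaver (quaver + semiquaver) = 6.
Total: 32 + 6 + 12 + 8 + 4 + 3 + 3 + 4 + 48 + 4 + 6 = 130.
130 ÷ 18 = 7 complete bars with 4 thirty-second notes remaining.

4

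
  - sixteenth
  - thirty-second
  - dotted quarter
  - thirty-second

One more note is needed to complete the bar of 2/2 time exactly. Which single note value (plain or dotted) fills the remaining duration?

half note

The bar of 2/2 = 32 thirty-second notes.
Working in thirty-second notes: sixteenth = 2; thirty-second = 1; dotted quarter = 12; thirty-second = 1.
Sum: 2 + 1 + 12 + 1 = 16.
Remaining: 32 − 16 = 16 thirty-second notes, which is a half note.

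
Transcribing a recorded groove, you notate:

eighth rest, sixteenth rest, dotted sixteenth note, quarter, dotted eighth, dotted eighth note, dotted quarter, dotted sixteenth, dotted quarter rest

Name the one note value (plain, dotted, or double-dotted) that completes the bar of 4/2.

The bar of 4/2 = 64 thirty-second notes.
Express everything in thirty-second notes: eighth rest = 4; sixteenth rest = 2; dotted sixteenth note = 3; quarter = 8; dotted eighth = 6; dotted eighth note = 6; dotted quarter = 12; dotted sixteenth = 3; dotted quarter rest = 12.
Total: 4 + 2 + 3 + 8 + 6 + 6 + 12 + 3 + 12 = 56.
Remaining: 64 − 56 = 8 thirty-second notes, which is a quarter note.

quarter note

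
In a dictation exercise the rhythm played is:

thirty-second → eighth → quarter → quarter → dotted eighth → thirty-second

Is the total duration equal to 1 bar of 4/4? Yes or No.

No

One bar of 4/4 = 32 thirty-second notes.
Each duration in thirty-second notes: thirty-second = 1; eighth = 4; quarter = 8; quarter = 8; dotted eighth = 6; thirty-second = 1.
Adding: 1 + 4 + 8 + 8 + 6 + 1 = 28.
28 falls short of 32, so the answer is No.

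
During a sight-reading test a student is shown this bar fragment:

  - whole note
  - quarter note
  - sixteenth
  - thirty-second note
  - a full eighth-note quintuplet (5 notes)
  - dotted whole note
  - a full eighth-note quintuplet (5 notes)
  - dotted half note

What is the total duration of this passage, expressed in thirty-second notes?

Each duration in thirty-second notes: whole note = 32; quarter note = 8; sixteenth = 2; thirty-second note = 1; a full eighth-note quintuplet (5 notes) (five quintuplet eighths span one half) = 16; dotted whole note = 48; a full eighth-note quintuplet (5 notes) (five quintuplet eighths span one half) = 16; dotted half note = 24.
Sum: 32 + 8 + 2 + 1 + 16 + 48 + 16 + 24 = 147 thirty-second notes.

147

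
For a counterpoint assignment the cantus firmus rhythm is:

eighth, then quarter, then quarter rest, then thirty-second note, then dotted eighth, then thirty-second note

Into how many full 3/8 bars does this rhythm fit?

One bar of 3/8 = 12 thirty-second notes.
In thirty-second notes: eighth = 4; quarter = 8; quarter rest = 8; thirty-second note = 1; dotted eighth = 6; thirty-second note = 1.
Sum: 4 + 8 + 8 + 1 + 6 + 1 = 28.
28 ÷ 12 = 2 complete bars with 4 left over.

2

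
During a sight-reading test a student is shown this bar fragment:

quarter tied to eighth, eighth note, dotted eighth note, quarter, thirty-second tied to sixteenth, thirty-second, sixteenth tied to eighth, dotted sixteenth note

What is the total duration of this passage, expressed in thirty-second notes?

43

Working in thirty-second notes: quarter tied to eighth (quarter + eighth) = 12; eighth note = 4; dotted eighth note = 6; quarter = 8; thirty-second tied to sixteenth (thirty-second + sixteenth) = 3; thirty-second = 1; sixteenth tied to eighth (sixteenth + eighth) = 6; dotted sixteenth note = 3.
Sum: 12 + 4 + 6 + 8 + 3 + 1 + 6 + 3 = 43 thirty-second notes.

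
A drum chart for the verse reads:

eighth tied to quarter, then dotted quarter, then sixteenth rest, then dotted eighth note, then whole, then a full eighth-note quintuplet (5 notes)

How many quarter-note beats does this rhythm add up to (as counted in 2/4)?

One quarter-note beat = 4 sixteenth notes.
Each duration in sixteenth notes: eighth tied to quarter (eighth + quarter) = 6; dotted quarter = 6; sixteenth rest = 1; dotted eighth note = 3; whole = 16; a full eighth-note quintuplet (5 notes) (five quintuplet eighths span one half) = 8.
Altogether 6 + 6 + 1 + 3 + 16 + 8 = 40.
40 ÷ 4 = 10 beats.

10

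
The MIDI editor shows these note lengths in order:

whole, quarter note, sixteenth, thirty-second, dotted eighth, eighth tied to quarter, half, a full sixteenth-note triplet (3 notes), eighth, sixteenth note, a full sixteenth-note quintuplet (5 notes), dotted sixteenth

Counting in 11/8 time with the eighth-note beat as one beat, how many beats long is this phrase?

One eighth-note beat = 4 thirty-second notes.
Each duration in thirty-second notes: whole = 32; quarter note = 8; sixteenth = 2; thirty-second = 1; dotted eighth = 6; eighth tied to quarter (eighth + quarter) = 12; half = 16; a full sixteenth-note triplet (3 notes) (three triplet sixteenths span one eighth) = 4; eighth = 4; sixteenth note = 2; a full sixteenth-note quintuplet (5 notes) (five quintuplet sixteenths span one quarter) = 8; dotted sixteenth = 3.
Sum: 32 + 8 + 2 + 1 + 6 + 12 + 16 + 4 + 4 + 2 + 8 + 3 = 98.
98 ÷ 4 = 24.5 beats.

24.5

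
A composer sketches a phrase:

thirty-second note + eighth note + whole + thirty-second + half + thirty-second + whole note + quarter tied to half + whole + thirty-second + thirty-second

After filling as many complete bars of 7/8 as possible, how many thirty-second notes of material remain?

One bar of 7/8 = 28 thirty-second notes.
Working in thirty-second notes: thirty-second note = 1; eighth note = 4; whole = 32; thirty-second = 1; half = 16; thirty-second = 1; whole note = 32; quarter tied to half (quarter + half) = 24; whole = 32; thirty-second = 1; thirty-second = 1.
Total: 1 + 4 + 32 + 1 + 16 + 1 + 32 + 24 + 32 + 1 + 1 = 145.
145 ÷ 28 = 5 complete bars with 5 thirty-second notes remaining.

5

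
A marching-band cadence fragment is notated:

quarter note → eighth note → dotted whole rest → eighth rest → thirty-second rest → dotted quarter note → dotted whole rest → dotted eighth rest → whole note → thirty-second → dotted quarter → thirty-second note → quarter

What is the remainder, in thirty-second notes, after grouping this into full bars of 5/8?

5

One bar of 5/8 = 20 thirty-second notes.
Express everything in thirty-second notes: quarter note = 8; eighth note = 4; dotted whole rest = 48; eighth rest = 4; thirty-second rest = 1; dotted quarter note = 12; dotted whole rest = 48; dotted eighth rest = 6; whole note = 32; thirty-second = 1; dotted quarter = 12; thirty-second note = 1; quarter = 8.
Adding: 8 + 4 + 48 + 4 + 1 + 12 + 48 + 6 + 32 + 1 + 12 + 1 + 8 = 185.
185 ÷ 20 = 9 complete bars with 5 thirty-second notes remaining.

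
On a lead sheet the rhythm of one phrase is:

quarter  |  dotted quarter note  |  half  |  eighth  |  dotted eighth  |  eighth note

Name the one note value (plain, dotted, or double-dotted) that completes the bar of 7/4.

The bar of 7/4 = 28 sixteenth notes.
Convert each value to sixteenth notes: quarter = 4; dotted quarter note = 6; half = 8; eighth = 2; dotted eighth = 3; eighth note = 2.
Adding: 4 + 6 + 8 + 2 + 3 + 2 = 25.
Remaining: 28 − 25 = 3 sixteenth notes, which is a dotted eighth note.

dotted eighth note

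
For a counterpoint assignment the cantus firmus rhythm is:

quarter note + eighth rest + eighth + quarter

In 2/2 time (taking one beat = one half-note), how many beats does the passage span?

1.5

One half-note beat = 4 eighth notes.
Each duration in eighth notes: quarter note = 2; eighth rest = 1; eighth = 1; quarter = 2.
Total: 2 + 1 + 1 + 2 = 6.
6 ÷ 4 = 1.5 beats.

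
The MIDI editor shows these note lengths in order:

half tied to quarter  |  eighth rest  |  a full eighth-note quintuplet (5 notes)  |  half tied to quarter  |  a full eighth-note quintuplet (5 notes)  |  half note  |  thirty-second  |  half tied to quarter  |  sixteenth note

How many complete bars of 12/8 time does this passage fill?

One bar of 12/8 = 48 thirty-second notes.
Each duration in thirty-second notes: half tied to quarter (half + quarter) = 24; eighth rest = 4; a full eighth-note quintuplet (5 notes) (five quintuplet eighths span one half) = 16; half tied to quarter (half + quarter) = 24; a full eighth-note quintuplet (5 notes) (five quintuplet eighths span one half) = 16; half note = 16; thirty-second = 1; half tied to quarter (half + quarter) = 24; sixteenth note = 2.
Altogether 24 + 4 + 16 + 24 + 16 + 16 + 1 + 24 + 2 = 127.
127 ÷ 48 = 2 complete bars with 31 left over.

2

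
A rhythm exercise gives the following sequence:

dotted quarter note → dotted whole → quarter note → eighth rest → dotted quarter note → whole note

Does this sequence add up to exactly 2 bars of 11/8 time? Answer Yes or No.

No

One bar of 11/8 = 11 eighth notes, so 2 bars = 22.
Express everything in eighth notes: dotted quarter note = 3; dotted whole = 12; quarter note = 2; eighth rest = 1; dotted quarter note = 3; whole note = 8.
Adding: 3 + 12 + 2 + 1 + 3 + 8 = 29.
29 exceeds 22, so the answer is No.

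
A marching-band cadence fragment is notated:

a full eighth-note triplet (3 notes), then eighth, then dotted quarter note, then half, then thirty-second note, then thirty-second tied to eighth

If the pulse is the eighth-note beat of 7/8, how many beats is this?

One eighth-note beat = 4 thirty-second notes.
Each duration in thirty-second notes: a full eighth-note triplet (3 notes) (three triplet eighths span one quarter) = 8; eighth = 4; dotted quarter note = 12; half = 16; thirty-second note = 1; thirty-second tied to eighth (thirty-second + eighth) = 5.
Adding: 8 + 4 + 12 + 16 + 1 + 5 = 46.
46 ÷ 4 = 11.5 beats.

11.5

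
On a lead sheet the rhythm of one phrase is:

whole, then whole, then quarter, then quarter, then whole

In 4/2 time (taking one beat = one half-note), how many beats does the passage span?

7

One half-note beat = 2 quarter notes.
Working in quarter notes: whole = 4; whole = 4; quarter = 1; quarter = 1; whole = 4.
Altogether 4 + 4 + 1 + 1 + 4 = 14.
14 ÷ 2 = 7 beats.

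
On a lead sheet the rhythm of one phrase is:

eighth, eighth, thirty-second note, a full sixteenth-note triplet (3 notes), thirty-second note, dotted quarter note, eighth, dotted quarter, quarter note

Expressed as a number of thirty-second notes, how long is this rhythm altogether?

50

In thirty-second notes: eighth = 4; eighth = 4; thirty-second note = 1; a full sixteenth-note triplet (3 notes) (three triplet sixteenths span one eighth) = 4; thirty-second note = 1; dotted quarter note = 12; eighth = 4; dotted quarter = 12; quarter note = 8.
Total: 4 + 4 + 1 + 4 + 1 + 12 + 4 + 12 + 8 = 50 thirty-second notes.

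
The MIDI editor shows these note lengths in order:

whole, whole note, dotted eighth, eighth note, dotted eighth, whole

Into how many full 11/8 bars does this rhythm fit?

2

One bar of 11/8 = 22 sixteenth notes.
Convert each value to sixteenth notes: whole = 16; whole note = 16; dotted eighth = 3; eighth note = 2; dotted eighth = 3; whole = 16.
Total: 16 + 16 + 3 + 2 + 3 + 16 = 56.
56 ÷ 22 = 2 complete bars with 12 left over.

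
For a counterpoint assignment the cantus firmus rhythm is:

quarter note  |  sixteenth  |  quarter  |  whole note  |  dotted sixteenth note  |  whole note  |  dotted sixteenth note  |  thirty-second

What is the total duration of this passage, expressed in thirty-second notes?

89

Convert each value to thirty-second notes: quarter note = 8; sixteenth = 2; quarter = 8; whole note = 32; dotted sixteenth note = 3; whole note = 32; dotted sixteenth note = 3; thirty-second = 1.
Sum: 8 + 2 + 8 + 32 + 3 + 32 + 3 + 1 = 89 thirty-second notes.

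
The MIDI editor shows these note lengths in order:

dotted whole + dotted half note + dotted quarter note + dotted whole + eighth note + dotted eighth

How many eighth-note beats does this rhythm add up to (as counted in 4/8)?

35.5

One eighth-note beat = 2 sixteenth notes.
In sixteenth notes: dotted whole = 24; dotted half note = 12; dotted quarter note = 6; dotted whole = 24; eighth note = 2; dotted eighth = 3.
Adding: 24 + 12 + 6 + 24 + 2 + 3 = 71.
71 ÷ 2 = 35.5 beats.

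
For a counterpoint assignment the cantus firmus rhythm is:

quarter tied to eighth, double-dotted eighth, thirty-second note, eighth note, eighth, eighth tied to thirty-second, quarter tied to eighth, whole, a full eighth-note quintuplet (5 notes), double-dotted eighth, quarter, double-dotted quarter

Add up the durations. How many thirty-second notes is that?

Working in thirty-second notes: quarter tied to eighth (quarter + eighth) = 12; double-dotted eighth = 7; thirty-second note = 1; eighth note = 4; eighth = 4; eighth tied to thirty-second (eighth + thirty-second) = 5; quarter tied to eighth (quarter + eighth) = 12; whole = 32; a full eighth-note quintuplet (5 notes) (five quintuplet eighths span one half) = 16; double-dotted eighth = 7; quarter = 8; double-dotted quarter = 14.
Altogether 12 + 7 + 1 + 4 + 4 + 5 + 12 + 32 + 16 + 7 + 8 + 14 = 122 thirty-second notes.

122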